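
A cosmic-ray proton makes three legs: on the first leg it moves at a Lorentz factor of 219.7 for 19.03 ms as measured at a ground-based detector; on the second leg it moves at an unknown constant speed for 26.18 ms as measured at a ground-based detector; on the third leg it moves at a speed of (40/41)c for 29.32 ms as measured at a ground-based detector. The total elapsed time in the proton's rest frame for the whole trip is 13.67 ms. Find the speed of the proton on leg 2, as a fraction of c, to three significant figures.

β = 0.962

Leg 1: γ = 219.7; τ_1 = 19.03/219.7 = 0.08662 ms.
Leg 2: speed unknown; τ_2 = 26.18/γ_2.
Leg 3: γ = 1/√(1 − (40/41)²) = 41/9 ≈ 4.556; τ_3 = 29.32/4.556 = 6.436 ms.
Total proper time: 0.08662 + τ_2 + 6.436 = 13.67, so τ_2 = 13.67 − 6.523 = 7.147 ms.
γ_2 = 26.18/7.147 = 3.663; β = √(1 − 1/γ²) = √0.9255.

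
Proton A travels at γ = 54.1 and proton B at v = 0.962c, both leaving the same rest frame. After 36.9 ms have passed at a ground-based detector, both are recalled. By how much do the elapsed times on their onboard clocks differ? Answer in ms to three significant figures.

A: γ = 54.1; τ_A = 36.9/54.10 = 0.6821 ms.
B: γ = 1/√(1 − 0.962²) = 1/√0.07456 = 3.662; τ_B = 36.9/3.662 = 10.08 ms.

|τ_A − τ_B| = 9.39 ms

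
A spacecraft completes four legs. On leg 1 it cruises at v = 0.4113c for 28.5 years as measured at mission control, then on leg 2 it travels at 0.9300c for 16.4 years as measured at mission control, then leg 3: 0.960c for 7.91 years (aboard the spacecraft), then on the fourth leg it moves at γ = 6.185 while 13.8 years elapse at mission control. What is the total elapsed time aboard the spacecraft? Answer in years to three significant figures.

τ = 42.1 years

Leg 1: γ = 1/√(1 − 0.4113²) = 1/√0.8308 = 1.097; τ_1 = 28.5/1.097 = 25.98 years.
Leg 2: γ = 1/√(1 − 0.9300²) = 1/√0.1351 = 2.721; τ_2 = 16.4/2.721 = 6.028 years.
Leg 3: 7.91 years is already measured aboard the spacecraft.
Leg 4: γ = 6.185; τ_4 = 13.8/6.185 = 2.231 years.
Total: 25.98 + 6.028 + 7.910 + 2.231 years.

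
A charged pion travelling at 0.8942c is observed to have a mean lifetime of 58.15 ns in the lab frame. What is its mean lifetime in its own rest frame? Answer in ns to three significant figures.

τ₀ = 26.0 ns

γ = 1/√(1 − 0.8942²) = 1/√0.2004 = 2.234
The lab-frame lifetime is the dilated interval; the proper lifetime is τ₀ = Δt/γ = 58.15/2.234 ns.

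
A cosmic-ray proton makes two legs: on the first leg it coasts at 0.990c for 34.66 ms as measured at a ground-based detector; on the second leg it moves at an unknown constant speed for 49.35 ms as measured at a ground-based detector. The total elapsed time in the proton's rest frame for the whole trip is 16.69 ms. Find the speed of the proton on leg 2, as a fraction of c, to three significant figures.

β = 0.971

Leg 1: γ = 1/√(1 − 0.990²) = 1/√0.01990 = 7.089; τ_1 = 34.66/7.089 = 4.889 ms.
Leg 2: speed unknown; τ_2 = 49.35/γ_2.
Total proper time: 4.889 + τ_2 = 16.69, so τ_2 = 16.69 − 4.889 = 11.80 ms.
γ_2 = 49.35/11.80 = 4.182; β = √(1 − 1/γ²) = √0.9428.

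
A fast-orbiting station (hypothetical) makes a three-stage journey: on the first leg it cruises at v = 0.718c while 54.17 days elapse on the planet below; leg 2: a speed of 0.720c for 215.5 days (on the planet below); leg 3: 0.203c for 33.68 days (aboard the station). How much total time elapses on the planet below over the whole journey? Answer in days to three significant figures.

Δt = 304 days

Leg 1: 54.17 days is already measured on the planet below.
Leg 2: 215.5 days is already measured on the planet below.
Leg 3: γ = 1/√(1 − 0.203²) = 1/√0.9588 = 1.021; Δt_3 = 1.021 × 33.68 = 34.40 days.
Total: 54.17 + 215.5 + 34.40 days.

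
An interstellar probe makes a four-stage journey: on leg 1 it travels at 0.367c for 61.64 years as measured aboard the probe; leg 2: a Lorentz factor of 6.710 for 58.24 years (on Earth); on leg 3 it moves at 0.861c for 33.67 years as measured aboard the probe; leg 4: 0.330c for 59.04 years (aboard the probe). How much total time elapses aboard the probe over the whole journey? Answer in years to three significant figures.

Leg 1: 61.64 years is already measured aboard the probe.
Leg 2: γ = 6.710; τ_2 = 58.24/6.710 = 8.680 years.
Leg 3: 33.67 years is already measured aboard the probe.
Leg 4: 59.04 years is already measured aboard the probe.
Total: 61.64 + 8.680 + 33.67 + 59.04 years.

τ = 163 years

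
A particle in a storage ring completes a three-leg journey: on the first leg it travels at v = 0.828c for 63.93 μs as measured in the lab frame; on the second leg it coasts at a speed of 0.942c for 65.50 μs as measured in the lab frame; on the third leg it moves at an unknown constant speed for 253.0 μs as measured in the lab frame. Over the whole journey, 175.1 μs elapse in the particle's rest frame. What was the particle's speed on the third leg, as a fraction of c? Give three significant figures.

Leg 1: γ = 1/√(1 − 0.828²) = 1/√0.3144 = 1.783; τ_1 = 63.93/1.783 = 35.85 μs.
Leg 2: γ = 1/√(1 − 0.942²) = 1/√0.1126 = 2.980; τ_2 = 65.50/2.980 = 21.98 μs.
Leg 3: speed unknown; τ_3 = 253.0/γ_3.
Total proper time: 35.85 + 21.98 + τ_3 = 175.1, so τ_3 = 175.1 − 57.83 = 117.3 μs.
γ_3 = 253.0/117.3 = 2.157; β = √(1 − 1/γ²) = √0.7852.

β = 0.886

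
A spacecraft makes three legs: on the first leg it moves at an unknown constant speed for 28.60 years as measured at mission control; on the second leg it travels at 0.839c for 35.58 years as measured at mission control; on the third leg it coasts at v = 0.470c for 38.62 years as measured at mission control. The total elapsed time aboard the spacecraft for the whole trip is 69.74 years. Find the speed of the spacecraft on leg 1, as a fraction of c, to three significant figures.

β = 0.822

Leg 1: speed unknown; τ_1 = 28.60/γ_1.
Leg 2: γ = 1/√(1 − 0.839²) = 1/√0.2961 = 1.838; τ_2 = 35.58/1.838 = 19.36 years.
Leg 3: γ = 1/√(1 − 0.470²) = 1/√0.7791 = 1.133; τ_3 = 38.62/1.133 = 34.09 years.
Total proper time: τ_1 + 19.36 + 34.09 = 69.74, so τ_1 = 69.74 − 53.45 = 16.29 years.
γ_1 = 28.60/16.29 = 1.756; β = √(1 − 1/γ²) = √0.6755.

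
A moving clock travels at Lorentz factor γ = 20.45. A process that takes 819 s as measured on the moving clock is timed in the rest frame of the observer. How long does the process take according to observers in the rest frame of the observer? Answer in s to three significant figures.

Δt = 1.67×10⁴ s

γ = 20.45
The interval measured on the moving clock is the proper time (both events occur at the same place in that frame); the lab-frame interval is Δt = γτ = 20.45 × 819 s.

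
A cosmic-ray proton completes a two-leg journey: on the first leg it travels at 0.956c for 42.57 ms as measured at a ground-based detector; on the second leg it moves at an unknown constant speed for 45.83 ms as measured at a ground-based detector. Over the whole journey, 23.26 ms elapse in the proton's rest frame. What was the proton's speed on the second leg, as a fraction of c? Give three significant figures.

β = 0.972

Leg 1: γ = 1/√(1 − 0.956²) = 1/√0.08606 = 3.409; τ_1 = 42.57/3.409 = 12.49 ms.
Leg 2: speed unknown; τ_2 = 45.83/γ_2.
Total proper time: 12.49 + τ_2 = 23.26, so τ_2 = 23.26 − 12.49 = 10.77 ms.
γ_2 = 45.83/10.77 = 4.255; β = √(1 − 1/γ²) = √0.9448.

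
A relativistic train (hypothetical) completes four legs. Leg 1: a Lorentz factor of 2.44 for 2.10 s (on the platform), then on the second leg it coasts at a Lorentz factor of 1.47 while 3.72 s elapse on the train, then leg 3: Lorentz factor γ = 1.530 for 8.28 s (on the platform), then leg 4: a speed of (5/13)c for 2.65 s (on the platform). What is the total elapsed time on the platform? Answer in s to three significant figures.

Δt = 18.5 s

Leg 1: 2.10 s is already measured on the platform.
Leg 2: γ = 1.47; Δt_2 = 1.470 × 3.72 = 5.468 s.
Leg 3: 8.28 s is already measured on the platform.
Leg 4: 2.65 s is already measured on the platform.
Total: 2.100 + 5.468 + 8.280 + 2.650 s.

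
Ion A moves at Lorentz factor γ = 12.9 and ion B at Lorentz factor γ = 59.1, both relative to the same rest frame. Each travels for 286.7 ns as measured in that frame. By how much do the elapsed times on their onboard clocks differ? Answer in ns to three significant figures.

|τ_A − τ_B| = 17.4 ns

A: γ = 12.9; τ_A = 286.7/12.90 = 22.22 ns.
B: γ = 59.1; τ_B = 286.7/59.10 = 4.851 ns.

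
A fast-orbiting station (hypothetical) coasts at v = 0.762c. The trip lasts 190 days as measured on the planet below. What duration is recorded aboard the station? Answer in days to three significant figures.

τ = 123 days

γ = 1/√(1 − 0.762²) = 1/√0.4194 = 1.544
The interval measured on the planet below is the dilated one; the clock aboard the station measures the proper time τ = Δt/γ = 190/1.544 days.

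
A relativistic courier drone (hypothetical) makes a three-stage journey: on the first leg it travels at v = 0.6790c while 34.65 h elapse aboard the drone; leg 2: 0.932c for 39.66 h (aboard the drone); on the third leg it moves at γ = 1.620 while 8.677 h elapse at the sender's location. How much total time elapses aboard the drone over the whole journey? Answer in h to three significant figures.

τ = 79.7 h

Leg 1: 34.65 h is already measured aboard the drone.
Leg 2: 39.66 h is already measured aboard the drone.
Leg 3: γ = 1.620; τ_3 = 8.677/1.620 = 5.356 h.
Total: 34.65 + 39.66 + 5.356 h.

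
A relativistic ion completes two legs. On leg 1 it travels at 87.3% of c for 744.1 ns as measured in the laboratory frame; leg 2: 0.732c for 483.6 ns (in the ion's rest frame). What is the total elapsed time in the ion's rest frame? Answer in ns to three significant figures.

τ = 847 ns

Leg 1: β = 0.873; γ = 1/√(1 − 0.873²) = 1/√0.2379 = 2.050; τ_1 = 744.1/2.050 = 362.9 ns.
Leg 2: 483.6 ns is already measured in the ion's rest frame.
Total: 362.9 + 483.6 ns.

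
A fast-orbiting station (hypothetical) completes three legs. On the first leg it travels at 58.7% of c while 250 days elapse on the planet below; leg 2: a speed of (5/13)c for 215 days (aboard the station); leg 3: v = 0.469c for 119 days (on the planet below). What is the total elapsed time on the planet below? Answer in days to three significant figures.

Δt = 602 days

Leg 1: 250 days is already measured on the planet below.
Leg 2: γ = 1/√(1 − (5/13)²) = 13/12 ≈ 1.083; Δt_2 = 1.083 × 215 = 232.9 days.
Leg 3: 119 days is already measured on the planet below.
Total: 250.0 + 232.9 + 119.0 days.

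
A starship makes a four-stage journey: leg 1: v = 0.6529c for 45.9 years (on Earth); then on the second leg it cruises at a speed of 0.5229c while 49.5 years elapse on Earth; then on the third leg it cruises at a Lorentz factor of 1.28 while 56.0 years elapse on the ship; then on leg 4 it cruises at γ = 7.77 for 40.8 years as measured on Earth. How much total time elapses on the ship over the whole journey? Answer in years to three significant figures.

τ = 138 years

Leg 1: γ = 1/√(1 − 0.6529²) = 1/√0.5737 = 1.320; τ_1 = 45.9/1.320 = 34.77 years.
Leg 2: γ = 1/√(1 − 0.5229²) = 1/√0.7266 = 1.173; τ_2 = 49.5/1.173 = 42.19 years.
Leg 3: 56.0 years is already measured on the ship.
Leg 4: γ = 7.77; τ_4 = 40.8/7.770 = 5.251 years.
Total: 34.77 + 42.19 + 56.00 + 5.251 years.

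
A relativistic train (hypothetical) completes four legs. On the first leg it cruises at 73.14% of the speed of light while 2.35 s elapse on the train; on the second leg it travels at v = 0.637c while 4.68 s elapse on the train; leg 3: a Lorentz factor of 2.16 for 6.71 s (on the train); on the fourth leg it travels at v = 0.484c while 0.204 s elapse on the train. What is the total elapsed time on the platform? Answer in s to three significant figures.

Leg 1: β = 0.7314; γ = 1/√(1 − 0.7314²) = 1/√0.4651 = 1.466; Δt_1 = 1.466 × 2.35 = 3.446 s.
Leg 2: γ = 1/√(1 − 0.637²) = 1/√0.5942 = 1.297; Δt_2 = 1.297 × 4.68 = 6.071 s.
Leg 3: γ = 2.16; Δt_3 = 2.160 × 6.71 = 14.49 s.
Leg 4: γ = 1/√(1 − 0.484²) = 1/√0.7657 = 1.143; Δt_4 = 1.143 × 0.204 = 0.2331 s.
Total: 3.446 + 6.071 + 14.49 + 0.2331 s.

Δt = 24.2 s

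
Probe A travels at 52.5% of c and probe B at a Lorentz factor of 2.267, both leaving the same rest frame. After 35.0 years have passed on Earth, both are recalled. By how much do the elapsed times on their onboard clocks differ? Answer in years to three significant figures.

A: β = 0.525; γ = 1/√(1 − 0.525²) = 1/√0.7244 = 1.175; τ_A = 35.0/1.175 = 29.79 years.
B: γ = 2.267; τ_B = 35.0/2.267 = 15.44 years.

|τ_A − τ_B| = 14.3 years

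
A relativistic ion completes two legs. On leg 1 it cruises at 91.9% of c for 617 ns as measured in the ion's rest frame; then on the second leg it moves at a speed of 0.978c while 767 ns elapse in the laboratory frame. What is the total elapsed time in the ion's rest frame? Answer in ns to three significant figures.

Leg 1: 617 ns is already measured in the ion's rest frame.
Leg 2: γ = 1/√(1 − 0.978²) = 1/√0.04352 = 4.794; τ_2 = 767/4.794 = 160.0 ns.
Total: 617.0 + 160.0 ns.

τ = 777 ns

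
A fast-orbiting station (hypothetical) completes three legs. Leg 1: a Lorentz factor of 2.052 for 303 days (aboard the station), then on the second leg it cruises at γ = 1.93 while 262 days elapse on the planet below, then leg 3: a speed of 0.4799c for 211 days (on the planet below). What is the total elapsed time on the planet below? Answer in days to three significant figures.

Δt = 1090 days

Leg 1: γ = 2.052; Δt_1 = 2.052 × 303 = 621.8 days.
Leg 2: 262 days is already measured on the planet below.
Leg 3: 211 days is already measured on the planet below.
Total: 621.8 + 262.0 + 211.0 days.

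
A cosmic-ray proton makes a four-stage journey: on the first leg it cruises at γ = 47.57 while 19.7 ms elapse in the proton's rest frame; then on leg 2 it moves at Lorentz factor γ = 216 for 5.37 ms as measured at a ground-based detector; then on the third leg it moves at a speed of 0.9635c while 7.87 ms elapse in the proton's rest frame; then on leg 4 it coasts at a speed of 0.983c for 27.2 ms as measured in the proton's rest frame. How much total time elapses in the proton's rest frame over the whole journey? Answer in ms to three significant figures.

Leg 1: 19.7 ms is already measured in the proton's rest frame.
Leg 2: γ = 216; τ_2 = 5.37/216.0 = 0.02486 ms.
Leg 3: 7.87 ms is already measured in the proton's rest frame.
Leg 4: 27.2 ms is already measured in the proton's rest frame.
Total: 19.70 + 0.02486 + 7.870 + 27.20 ms.

τ = 54.8 ms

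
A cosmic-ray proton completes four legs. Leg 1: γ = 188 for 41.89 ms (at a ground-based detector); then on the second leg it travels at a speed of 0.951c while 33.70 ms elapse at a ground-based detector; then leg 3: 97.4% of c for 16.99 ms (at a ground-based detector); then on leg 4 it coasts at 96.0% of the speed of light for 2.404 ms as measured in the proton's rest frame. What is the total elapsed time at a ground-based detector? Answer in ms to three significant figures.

Δt = 101 ms

Leg 1: 41.89 ms is already measured at a ground-based detector.
Leg 2: 33.70 ms is already measured at a ground-based detector.
Leg 3: 16.99 ms is already measured at a ground-based detector.
Leg 4: β = 0.960; γ = 1/√(1 − 0.960²) = 1/√0.07840 = 3.571; Δt_4 = 3.571 × 2.404 = 8.586 ms.
Total: 41.89 + 33.70 + 16.99 + 8.586 ms.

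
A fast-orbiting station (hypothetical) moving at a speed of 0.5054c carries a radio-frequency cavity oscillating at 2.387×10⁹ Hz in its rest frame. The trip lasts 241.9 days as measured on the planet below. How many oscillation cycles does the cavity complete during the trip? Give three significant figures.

N = 4.30×10¹⁶

γ = 1/√(1 − 0.5054²) = 1/√0.7446 = 1.159
The oscillator's own cycle count is N = f × τ where τ is the proper time aboard the station. τ = Δt/γ = 241.9/1.159 = 208.7 days = 1.803×10⁷ s.
N = 2.387×10⁹ × 1.803×10⁷ = 4.305×10¹⁶.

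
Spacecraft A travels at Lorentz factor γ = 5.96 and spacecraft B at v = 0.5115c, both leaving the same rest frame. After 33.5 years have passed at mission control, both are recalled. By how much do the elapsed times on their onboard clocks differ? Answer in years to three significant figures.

A: γ = 5.96; τ_A = 33.5/5.960 = 5.621 years.
B: γ = 1/√(1 − 0.5115²) = 1/√0.7384 = 1.164; τ_B = 33.5/1.164 = 28.79 years.

|τ_A − τ_B| = 23.2 years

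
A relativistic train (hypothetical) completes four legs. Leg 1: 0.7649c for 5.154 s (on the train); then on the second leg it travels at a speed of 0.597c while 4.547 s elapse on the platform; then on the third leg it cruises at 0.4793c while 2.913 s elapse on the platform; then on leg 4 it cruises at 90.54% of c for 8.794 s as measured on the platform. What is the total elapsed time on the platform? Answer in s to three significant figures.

Leg 1: γ = 1/√(1 − 0.7649²) = 1/√0.4149 = 1.552; Δt_1 = 1.552 × 5.154 = 8.001 s.
Leg 2: 4.547 s is already measured on the platform.
Leg 3: 2.913 s is already measured on the platform.
Leg 4: 8.794 s is already measured on the platform.
Total: 8.001 + 4.547 + 2.913 + 8.794 s.

Δt = 24.3 s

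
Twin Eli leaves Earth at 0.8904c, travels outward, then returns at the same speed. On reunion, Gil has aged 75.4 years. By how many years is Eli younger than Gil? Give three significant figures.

γ = 1/√(1 − 0.8904²) = 1/√0.2072 = 2.197
Eli's elapsed proper time: τ = 75.4/2.197 = 34.32 years.
Age gap = Δt − τ = 75.4 − 34.32 years.

Δt − τ = 41.1 years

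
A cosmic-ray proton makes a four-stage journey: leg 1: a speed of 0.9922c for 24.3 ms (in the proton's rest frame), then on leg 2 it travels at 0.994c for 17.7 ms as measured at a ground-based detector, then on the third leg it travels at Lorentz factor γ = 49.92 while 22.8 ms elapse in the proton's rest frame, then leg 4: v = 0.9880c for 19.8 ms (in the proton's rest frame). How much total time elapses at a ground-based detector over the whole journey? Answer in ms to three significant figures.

Δt = 1480 ms

Leg 1: γ = 1/√(1 − 0.9922²) = 1/√0.01554 = 8.022; Δt_1 = 8.022 × 24.3 = 194.9 ms.
Leg 2: 17.7 ms is already measured at a ground-based detector.
Leg 3: γ = 49.92; Δt_3 = 49.92 × 22.8 = 1138 ms.
Leg 4: γ = 1/√(1 − 0.9880²) = 1/√0.02386 = 6.474; Δt_4 = 6.474 × 19.8 = 128.2 ms.
Total: 194.9 + 17.70 + 1138 + 128.2 ms.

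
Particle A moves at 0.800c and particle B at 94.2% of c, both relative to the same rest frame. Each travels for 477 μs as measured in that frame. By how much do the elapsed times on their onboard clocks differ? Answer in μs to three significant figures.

|τ_A − τ_B| = 126 μs

A: γ = 1/√(1 − 0.800²) = 5/3 ≈ 1.667; τ_A = 477/1.667 = 286.2 μs.
B: β = 0.942; γ = 1/√(1 − 0.942²) = 1/√0.1126 = 2.980; τ_B = 477/2.980 = 160.1 μs.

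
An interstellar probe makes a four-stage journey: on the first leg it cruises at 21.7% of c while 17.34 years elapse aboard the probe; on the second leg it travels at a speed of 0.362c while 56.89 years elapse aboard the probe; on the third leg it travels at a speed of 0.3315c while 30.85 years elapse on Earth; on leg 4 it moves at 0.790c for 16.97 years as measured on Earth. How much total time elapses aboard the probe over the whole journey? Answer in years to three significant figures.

Leg 1: 17.34 years is already measured aboard the probe.
Leg 2: 56.89 years is already measured aboard the probe.
Leg 3: γ = 1/√(1 − 0.3315²) = 1/√0.8901 = 1.060; τ_3 = 30.85/1.060 = 29.11 years.
Leg 4: γ = 1/√(1 − 0.790²) = 1/√0.3759 = 1.631; τ_4 = 16.97/1.631 = 10.40 years.
Total: 17.34 + 56.89 + 29.11 + 10.40 years.

τ = 114 years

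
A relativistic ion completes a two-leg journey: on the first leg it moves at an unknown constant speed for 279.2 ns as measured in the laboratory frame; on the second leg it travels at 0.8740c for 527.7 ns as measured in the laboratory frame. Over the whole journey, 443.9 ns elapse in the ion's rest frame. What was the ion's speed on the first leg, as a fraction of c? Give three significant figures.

Leg 1: speed unknown; τ_1 = 279.2/γ_1.
Leg 2: γ = 1/√(1 − 0.8740²) = 1/√0.2361 = 2.058; τ_2 = 527.7/2.058 = 256.4 ns.
Total proper time: τ_1 + 256.4 = 443.9, so τ_1 = 443.9 − 256.4 = 187.5 ns.
γ_1 = 279.2/187.5 = 1.489; β = √(1 − 1/γ²) = √0.5491.

β = 0.741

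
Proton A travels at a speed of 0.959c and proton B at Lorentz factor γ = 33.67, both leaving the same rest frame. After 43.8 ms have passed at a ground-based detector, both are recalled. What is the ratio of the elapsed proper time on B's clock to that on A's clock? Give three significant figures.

τ_B/τ_A = 0.105

A: γ = 1/√(1 − 0.959²) = 1/√0.08032 = 3.529. B: γ = 33.67.
τ_A/τ_B = γ_B/γ_A = 33.67/3.529 = 9.542, so τ_B/τ_A = 0.1048.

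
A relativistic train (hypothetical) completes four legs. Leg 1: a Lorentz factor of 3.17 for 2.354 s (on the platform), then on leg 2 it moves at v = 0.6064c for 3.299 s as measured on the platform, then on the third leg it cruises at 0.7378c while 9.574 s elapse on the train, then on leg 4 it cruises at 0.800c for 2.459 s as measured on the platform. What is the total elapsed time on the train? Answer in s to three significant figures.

Leg 1: γ = 3.17; τ_1 = 2.354/3.170 = 0.7426 s.
Leg 2: γ = 1/√(1 − 0.6064²) = 1/√0.6323 = 1.258; τ_2 = 3.299/1.258 = 2.623 s.
Leg 3: 9.574 s is already measured on the train.
Leg 4: γ = 1/√(1 − 0.800²) = 5/3 ≈ 1.667; τ_4 = 2.459/1.667 = 1.475 s.
Total: 0.7426 + 2.623 + 9.574 + 1.475 s.

τ = 14.4 s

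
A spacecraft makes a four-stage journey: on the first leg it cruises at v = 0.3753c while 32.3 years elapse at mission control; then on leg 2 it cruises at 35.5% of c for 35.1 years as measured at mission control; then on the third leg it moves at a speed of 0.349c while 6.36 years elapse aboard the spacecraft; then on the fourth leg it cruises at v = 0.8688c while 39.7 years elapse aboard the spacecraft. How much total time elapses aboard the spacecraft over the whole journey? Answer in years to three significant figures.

τ = 109 years

Leg 1: γ = 1/√(1 − 0.3753²) = 1/√0.8591 = 1.079; τ_1 = 32.3/1.079 = 29.94 years.
Leg 2: β = 0.355; γ = 1/√(1 − 0.355²) = 1/√0.8740 = 1.070; τ_2 = 35.1/1.070 = 32.81 years.
Leg 3: 6.36 years is already measured aboard the spacecraft.
Leg 4: 39.7 years is already measured aboard the spacecraft.
Total: 29.94 + 32.81 + 6.360 + 39.70 years.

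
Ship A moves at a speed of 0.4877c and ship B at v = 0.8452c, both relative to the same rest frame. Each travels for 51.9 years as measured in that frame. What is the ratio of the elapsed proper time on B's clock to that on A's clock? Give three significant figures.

τ_B/τ_A = 0.612

A: γ = 1/√(1 − 0.4877²) = 1/√0.7621 = 1.145. B: γ = 1/√(1 − 0.8452²) = 1/√0.2856 = 1.871.
τ_A/τ_B = γ_B/γ_A = 1.871/1.145 = 1.633, so τ_B/τ_A = 0.6122.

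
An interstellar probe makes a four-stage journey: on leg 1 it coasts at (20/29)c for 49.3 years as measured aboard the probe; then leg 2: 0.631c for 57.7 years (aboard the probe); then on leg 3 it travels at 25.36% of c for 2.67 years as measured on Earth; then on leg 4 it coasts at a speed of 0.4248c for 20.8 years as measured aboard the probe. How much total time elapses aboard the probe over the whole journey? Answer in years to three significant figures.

τ = 130 years

Leg 1: 49.3 years is already measured aboard the probe.
Leg 2: 57.7 years is already measured aboard the probe.
Leg 3: β = 0.2536; γ = 1/√(1 − 0.2536²) = 1/√0.9357 = 1.034; τ_3 = 2.67/1.034 = 2.583 years.
Leg 4: 20.8 years is already measured aboard the probe.
Total: 49.30 + 57.70 + 2.583 + 20.80 years.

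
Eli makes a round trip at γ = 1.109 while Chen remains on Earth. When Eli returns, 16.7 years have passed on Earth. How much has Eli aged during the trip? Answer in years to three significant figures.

τ = 15.1 years

γ = 1.109
Eli's clock measures proper time along the trip: τ = Δt/γ = 16.7/1.109 years.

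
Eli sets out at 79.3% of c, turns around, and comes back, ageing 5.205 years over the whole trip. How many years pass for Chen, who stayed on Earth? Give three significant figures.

Δt = 8.54 years

β = 0.793; γ = 1/√(1 − 0.793²) = 1/√0.3712 = 1.641
Earth-frame duration is the dilated interval: Δt = γτ = 1.641 × 5.205 years.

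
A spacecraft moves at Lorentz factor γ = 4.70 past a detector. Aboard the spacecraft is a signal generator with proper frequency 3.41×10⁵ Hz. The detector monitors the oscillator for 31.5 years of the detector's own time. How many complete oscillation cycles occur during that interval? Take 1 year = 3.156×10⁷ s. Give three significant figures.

N = 7.21×10¹³

γ = 4.70
During 31.5 years of lab time, the oscillator's proper time advances by τ = Δt/γ = 31.5/4.700 = 6.702 years = 2.115×10⁸ s.
N = f × τ = 3.41×10⁵ × 2.115×10⁸ = 7.213×10¹³.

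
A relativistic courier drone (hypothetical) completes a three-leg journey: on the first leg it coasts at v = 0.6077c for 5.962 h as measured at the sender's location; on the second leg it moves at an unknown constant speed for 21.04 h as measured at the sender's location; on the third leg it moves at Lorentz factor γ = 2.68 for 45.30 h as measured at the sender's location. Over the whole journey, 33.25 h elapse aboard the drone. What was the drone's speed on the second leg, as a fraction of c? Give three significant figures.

β = 0.834

Leg 1: γ = 1/√(1 − 0.6077²) = 1/√0.6307 = 1.259; τ_1 = 5.962/1.259 = 4.735 h.
Leg 2: speed unknown; τ_2 = 21.04/γ_2.
Leg 3: γ = 2.68; τ_3 = 45.30/2.680 = 16.90 h.
Total proper time: 4.735 + τ_2 + 16.90 = 33.25, so τ_2 = 33.25 − 21.64 = 11.61 h.
γ_2 = 21.04/11.61 = 1.812; β = √(1 − 1/γ²) = √0.6954.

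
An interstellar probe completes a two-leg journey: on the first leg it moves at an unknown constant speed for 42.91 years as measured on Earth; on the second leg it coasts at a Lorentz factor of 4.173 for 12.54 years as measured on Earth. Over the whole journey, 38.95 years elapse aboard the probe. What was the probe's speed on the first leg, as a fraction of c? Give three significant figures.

β = 0.546

Leg 1: speed unknown; τ_1 = 42.91/γ_1.
Leg 2: γ = 4.173; τ_2 = 12.54/4.173 = 3.005 years.
Total proper time: τ_1 + 3.005 = 38.95, so τ_1 = 38.95 − 3.005 = 35.94 years.
γ_1 = 42.91/35.94 = 1.194; β = √(1 − 1/γ²) = √0.2983.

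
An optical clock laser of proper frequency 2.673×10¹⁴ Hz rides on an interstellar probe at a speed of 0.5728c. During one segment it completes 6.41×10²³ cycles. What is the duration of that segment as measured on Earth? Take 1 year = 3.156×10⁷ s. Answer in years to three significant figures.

Δt = 92.7 years

γ = 1/√(1 − 0.5728²) = 1/√0.6719 = 1.220
Proper time for N cycles: τ = N/f = 6.41×10²³/(2.673×10¹⁴) = 2.398×10⁹ s = 75.98 years.
Lab-frame duration Δt = γτ = 1.220 × 75.98 = 92.70 years.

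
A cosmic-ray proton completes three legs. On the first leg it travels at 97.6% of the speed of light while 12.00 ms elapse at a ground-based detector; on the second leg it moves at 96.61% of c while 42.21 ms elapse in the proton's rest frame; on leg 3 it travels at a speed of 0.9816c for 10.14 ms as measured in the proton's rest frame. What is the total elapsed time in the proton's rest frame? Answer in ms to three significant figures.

τ = 55.0 ms

Leg 1: β = 0.976; γ = 1/√(1 − 0.976²) = 1/√0.04742 = 4.592; τ_1 = 12.00/4.592 = 2.613 ms.
Leg 2: 42.21 ms is already measured in the proton's rest frame.
Leg 3: 10.14 ms is already measured in the proton's rest frame.
Total: 2.613 + 42.21 + 10.14 ms.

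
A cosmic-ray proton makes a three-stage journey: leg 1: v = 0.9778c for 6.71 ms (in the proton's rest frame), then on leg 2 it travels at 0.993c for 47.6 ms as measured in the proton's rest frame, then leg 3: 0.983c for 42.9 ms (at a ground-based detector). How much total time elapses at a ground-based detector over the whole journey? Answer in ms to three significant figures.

Δt = 478 ms

Leg 1: γ = 1/√(1 − 0.9778²) = 1/√0.04391 = 4.772; Δt_1 = 4.772 × 6.71 = 32.02 ms.
Leg 2: γ = 1/√(1 − 0.993²) = 1/√0.01395 = 8.466; Δt_2 = 8.466 × 47.6 = 403.0 ms.
Leg 3: 42.9 ms is already measured at a ground-based detector.
Total: 32.02 + 403.0 + 42.90 ms.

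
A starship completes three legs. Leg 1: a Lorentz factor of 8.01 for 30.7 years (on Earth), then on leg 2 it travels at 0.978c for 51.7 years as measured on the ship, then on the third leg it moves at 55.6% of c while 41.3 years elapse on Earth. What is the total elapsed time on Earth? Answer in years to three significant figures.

Leg 1: 30.7 years is already measured on Earth.
Leg 2: γ = 1/√(1 − 0.978²) = 1/√0.04352 = 4.794; Δt_2 = 4.794 × 51.7 = 247.8 years.
Leg 3: 41.3 years is already measured on Earth.
Total: 30.70 + 247.8 + 41.30 years.

Δt = 320 years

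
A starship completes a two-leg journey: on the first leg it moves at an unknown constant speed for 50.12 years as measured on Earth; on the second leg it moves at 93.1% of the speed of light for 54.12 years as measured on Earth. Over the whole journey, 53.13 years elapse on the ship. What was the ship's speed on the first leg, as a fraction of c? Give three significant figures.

Leg 1: speed unknown; τ_1 = 50.12/γ_1.
Leg 2: β = 0.931; γ = 1/√(1 − 0.931²) = 1/√0.1332 = 2.740; τ_2 = 54.12/2.740 = 19.75 years.
Total proper time: τ_1 + 19.75 = 53.13, so τ_1 = 53.13 − 19.75 = 33.38 years.
γ_1 = 50.12/33.38 = 1.502; β = √(1 − 1/γ²) = √0.5566.

β = 0.746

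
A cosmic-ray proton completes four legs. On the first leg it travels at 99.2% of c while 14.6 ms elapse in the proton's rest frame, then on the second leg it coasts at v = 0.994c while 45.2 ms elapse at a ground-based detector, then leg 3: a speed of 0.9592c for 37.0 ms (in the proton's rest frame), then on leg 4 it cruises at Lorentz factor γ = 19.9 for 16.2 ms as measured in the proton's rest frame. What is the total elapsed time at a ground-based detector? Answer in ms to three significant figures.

Leg 1: β = 0.992; γ = 1/√(1 − 0.992²) = 1/√0.01594 = 7.922; Δt_1 = 7.922 × 14.6 = 115.7 ms.
Leg 2: 45.2 ms is already measured at a ground-based detector.
Leg 3: γ = 1/√(1 − 0.9592²) = 1/√0.07994 = 3.537; Δt_3 = 3.537 × 37.0 = 130.9 ms.
Leg 4: γ = 19.9; Δt_4 = 19.90 × 16.2 = 322.4 ms.
Total: 115.7 + 45.20 + 130.9 + 322.4 ms.

Δt = 614 ms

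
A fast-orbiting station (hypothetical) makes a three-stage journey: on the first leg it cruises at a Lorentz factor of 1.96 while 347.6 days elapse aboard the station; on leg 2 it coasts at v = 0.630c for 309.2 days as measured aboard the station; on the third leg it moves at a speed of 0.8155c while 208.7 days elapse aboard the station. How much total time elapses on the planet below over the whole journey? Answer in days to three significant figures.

Leg 1: γ = 1.96; Δt_1 = 1.960 × 347.6 = 681.3 days.
Leg 2: γ = 1/√(1 − 0.630²) = 1/√0.6031 = 1.288; Δt_2 = 1.288 × 309.2 = 398.1 days.
Leg 3: γ = 1/√(1 − 0.8155²) = 1/√0.3350 = 1.728; Δt_3 = 1.728 × 208.7 = 360.6 days.
Total: 681.3 + 398.1 + 360.6 days.

Δt = 1440 days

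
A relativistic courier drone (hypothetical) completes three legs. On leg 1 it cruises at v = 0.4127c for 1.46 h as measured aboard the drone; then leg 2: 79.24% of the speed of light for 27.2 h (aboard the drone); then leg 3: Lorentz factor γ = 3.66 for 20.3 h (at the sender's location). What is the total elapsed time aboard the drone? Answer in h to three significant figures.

τ = 34.2 h

Leg 1: 1.46 h is already measured aboard the drone.
Leg 2: 27.2 h is already measured aboard the drone.
Leg 3: γ = 3.66; τ_3 = 20.3/3.660 = 5.546 h.
Total: 1.460 + 27.20 + 5.546 h.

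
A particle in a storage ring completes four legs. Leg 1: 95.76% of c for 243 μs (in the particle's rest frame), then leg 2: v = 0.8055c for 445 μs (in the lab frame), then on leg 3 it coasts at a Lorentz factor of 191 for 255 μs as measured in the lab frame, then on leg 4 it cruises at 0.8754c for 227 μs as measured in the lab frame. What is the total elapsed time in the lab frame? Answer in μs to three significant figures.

Δt = 1770 μs

Leg 1: β = 0.9576; γ = 1/√(1 − 0.9576²) = 1/√0.08300 = 3.471; Δt_1 = 3.471 × 243 = 843.5 μs.
Leg 2: 445 μs is already measured in the lab frame.
Leg 3: 255 μs is already measured in the lab frame.
Leg 4: 227 μs is already measured in the lab frame.
Total: 843.5 + 445.0 + 255.0 + 227.0 μs.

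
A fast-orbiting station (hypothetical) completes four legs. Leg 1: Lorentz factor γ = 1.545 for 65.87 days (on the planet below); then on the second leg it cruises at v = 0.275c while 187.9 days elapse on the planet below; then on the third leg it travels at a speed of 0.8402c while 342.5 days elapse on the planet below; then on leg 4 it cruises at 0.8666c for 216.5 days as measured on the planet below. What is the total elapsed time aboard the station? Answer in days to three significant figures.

Leg 1: γ = 1.545; τ_1 = 65.87/1.545 = 42.63 days.
Leg 2: γ = 1/√(1 − 0.275²) = 1/√0.9244 = 1.040; τ_2 = 187.9/1.040 = 180.7 days.
Leg 3: γ = 1/√(1 − 0.8402²) = 1/√0.2941 = 1.844; τ_3 = 342.5/1.844 = 185.7 days.
Leg 4: γ = 1/√(1 − 0.8666²) = 1/√0.2490 = 2.004; τ_4 = 216.5/2.004 = 108.0 days.
Total: 42.63 + 180.7 + 185.7 + 108.0 days.

τ = 517 days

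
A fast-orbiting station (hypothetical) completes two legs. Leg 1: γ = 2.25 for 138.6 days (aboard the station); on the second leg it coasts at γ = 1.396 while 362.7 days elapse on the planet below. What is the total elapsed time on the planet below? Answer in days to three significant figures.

Leg 1: γ = 2.25; Δt_1 = 2.250 × 138.6 = 311.8 days.
Leg 2: 362.7 days is already measured on the planet below.
Total: 311.8 + 362.7 days.

Δt = 675 days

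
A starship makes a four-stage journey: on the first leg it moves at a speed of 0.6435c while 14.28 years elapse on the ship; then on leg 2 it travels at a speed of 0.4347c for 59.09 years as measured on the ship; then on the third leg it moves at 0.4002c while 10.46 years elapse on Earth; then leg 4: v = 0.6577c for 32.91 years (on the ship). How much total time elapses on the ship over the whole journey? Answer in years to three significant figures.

Leg 1: 14.28 years is already measured on the ship.
Leg 2: 59.09 years is already measured on the ship.
Leg 3: γ = 1/√(1 − 0.4002²) = 1/√0.8398 = 1.091; τ_3 = 10.46/1.091 = 9.586 years.
Leg 4: 32.91 years is already measured on the ship.
Total: 14.28 + 59.09 + 9.586 + 32.91 years.

τ = 116 years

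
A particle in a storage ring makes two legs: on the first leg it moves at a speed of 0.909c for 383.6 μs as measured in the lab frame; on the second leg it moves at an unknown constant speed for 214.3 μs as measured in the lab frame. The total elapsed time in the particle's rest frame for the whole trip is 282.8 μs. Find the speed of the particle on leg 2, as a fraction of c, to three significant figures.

Leg 1: γ = 1/√(1 − 0.909²) = 1/√0.1737 = 2.399; τ_1 = 383.6/2.399 = 159.9 μs.
Leg 2: speed unknown; τ_2 = 214.3/γ_2.
Total proper time: 159.9 + τ_2 = 282.8, so τ_2 = 282.8 − 159.9 = 122.9 μs.
γ_2 = 214.3/122.9 = 1.743; β = √(1 − 1/γ²) = √0.6710.

β = 0.819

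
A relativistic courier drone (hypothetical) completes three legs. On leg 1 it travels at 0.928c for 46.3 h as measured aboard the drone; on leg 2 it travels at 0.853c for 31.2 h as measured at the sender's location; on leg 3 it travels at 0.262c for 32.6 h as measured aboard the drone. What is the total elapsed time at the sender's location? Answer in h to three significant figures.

Leg 1: γ = 1/√(1 − 0.928²) = 1/√0.1388 = 2.684; Δt_1 = 2.684 × 46.3 = 124.3 h.
Leg 2: 31.2 h is already measured at the sender's location.
Leg 3: γ = 1/√(1 − 0.262²) = 1/√0.9314 = 1.036; Δt_3 = 1.036 × 32.6 = 33.78 h.
Total: 124.3 + 31.20 + 33.78 h.

Δt = 189 h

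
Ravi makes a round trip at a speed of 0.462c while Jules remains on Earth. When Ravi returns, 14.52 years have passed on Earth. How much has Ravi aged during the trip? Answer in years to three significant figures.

τ = 12.9 years

γ = 1/√(1 − 0.462²) = 1/√0.7866 = 1.128
Ravi's clock measures proper time along the trip: τ = Δt/γ = 14.52/1.128 years.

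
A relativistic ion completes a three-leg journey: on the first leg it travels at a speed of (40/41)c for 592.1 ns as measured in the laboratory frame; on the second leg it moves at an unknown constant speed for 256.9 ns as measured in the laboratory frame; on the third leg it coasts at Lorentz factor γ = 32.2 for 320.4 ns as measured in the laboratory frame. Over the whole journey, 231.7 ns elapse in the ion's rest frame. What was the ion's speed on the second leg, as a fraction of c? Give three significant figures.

Leg 1: γ = 1/√(1 − (40/41)²) = 41/9 ≈ 4.556; τ_1 = 592.1/4.556 = 130.0 ns.
Leg 2: speed unknown; τ_2 = 256.9/γ_2.
Leg 3: γ = 32.2; τ_3 = 320.4/32.20 = 9.950 ns.
Total proper time: 130.0 + τ_2 + 9.950 = 231.7, so τ_2 = 231.7 − 139.9 = 91.78 ns.
γ_2 = 256.9/91.78 = 2.799; β = √(1 − 1/γ²) = √0.8724.

β = 0.934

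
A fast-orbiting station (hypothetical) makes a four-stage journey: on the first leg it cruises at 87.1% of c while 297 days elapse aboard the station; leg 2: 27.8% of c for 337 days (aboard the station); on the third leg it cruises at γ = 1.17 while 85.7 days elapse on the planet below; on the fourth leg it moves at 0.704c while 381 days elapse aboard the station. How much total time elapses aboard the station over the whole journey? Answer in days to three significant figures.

τ = 1090 days

Leg 1: 297 days is already measured aboard the station.
Leg 2: 337 days is already measured aboard the station.
Leg 3: γ = 1.17; τ_3 = 85.7/1.170 = 73.25 days.
Leg 4: 381 days is already measured aboard the station.
Total: 297.0 + 337.0 + 73.25 + 381.0 days.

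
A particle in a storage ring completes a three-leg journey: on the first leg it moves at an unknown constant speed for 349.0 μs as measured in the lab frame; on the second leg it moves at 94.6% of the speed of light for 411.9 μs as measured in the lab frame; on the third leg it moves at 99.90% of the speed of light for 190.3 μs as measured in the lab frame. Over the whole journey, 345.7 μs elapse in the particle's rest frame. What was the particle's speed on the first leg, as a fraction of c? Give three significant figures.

β = 0.812

Leg 1: speed unknown; τ_1 = 349.0/γ_1.
Leg 2: β = 0.946; γ = 1/√(1 − 0.946²) = 1/√0.1051 = 3.085; τ_2 = 411.9/3.085 = 133.5 μs.
Leg 3: β = 0.9990; γ = 1/√(1 − 0.9990²) = 1/√0.001999 = 22.37; τ_3 = 190.3/22.37 = 8.508 μs.
Total proper time: τ_1 + 133.5 + 8.508 = 345.7, so τ_1 = 345.7 − 142.0 = 203.7 μs.
γ_1 = 349.0/203.7 = 1.714; β = √(1 − 1/γ²) = √0.6594.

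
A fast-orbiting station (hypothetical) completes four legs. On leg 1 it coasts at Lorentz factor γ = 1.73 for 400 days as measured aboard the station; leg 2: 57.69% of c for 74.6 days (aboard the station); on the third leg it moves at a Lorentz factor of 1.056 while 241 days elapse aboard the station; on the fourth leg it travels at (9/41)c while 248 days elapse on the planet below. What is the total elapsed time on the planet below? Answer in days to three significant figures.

Δt = 1290 days

Leg 1: γ = 1.73; Δt_1 = 1.730 × 400 = 692.0 days.
Leg 2: β = 0.5769; γ = 1/√(1 − 0.5769²) = 1/√0.6672 = 1.224; Δt_2 = 1.224 × 74.6 = 91.33 days.
Leg 3: γ = 1.056; Δt_3 = 1.056 × 241 = 254.5 days.
Leg 4: 248 days is already measured on the planet below.
Total: 692.0 + 91.33 + 254.5 + 248.0 days.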